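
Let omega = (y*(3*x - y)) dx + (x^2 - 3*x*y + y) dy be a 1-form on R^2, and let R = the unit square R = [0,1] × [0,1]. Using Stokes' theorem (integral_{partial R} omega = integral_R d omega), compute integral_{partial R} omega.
integral_(partial R) omega = -1

Stokes: integral_partial_R omega = integral_R d omega with d omega = (∂Q/∂x - ∂P/∂y) dx ∧ dy.
  ∂Q/∂x = 2*x - 3*y
  ∂P/∂y = 3*x - 2*y
  integrand = ∂Q/∂x - ∂P/∂y = -x - y.
Integrating over R: integral_0^1 integral_0^1 (-x - y) dx dy = -1.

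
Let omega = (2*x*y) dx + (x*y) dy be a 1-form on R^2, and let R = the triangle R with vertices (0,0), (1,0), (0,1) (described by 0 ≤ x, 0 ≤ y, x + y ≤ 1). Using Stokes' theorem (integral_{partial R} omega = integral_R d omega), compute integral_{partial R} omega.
integral_(partial R) omega = -1/6

Stokes: integral_partial_R omega = integral_R d omega with d omega = (∂Q/∂x - ∂P/∂y) dx ∧ dy.
  ∂Q/∂x = y
  ∂P/∂y = 2*x
  integrand = ∂Q/∂x - ∂P/∂y = -2*x + y.
Integrating over R: integral_0^1 integral_0^{1-x} (-2*x + y) dy dx = -1/6.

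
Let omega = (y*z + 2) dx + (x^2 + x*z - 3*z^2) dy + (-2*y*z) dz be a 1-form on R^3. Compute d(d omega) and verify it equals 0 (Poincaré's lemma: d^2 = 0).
d(d omega) = 0

Step 1: d omega = sum_{i<j} (∂f_j/∂x_i - ∂f_i/∂x_j) dx_i ∧ dx_j:
  coeff of dx ∧ dy: 2*x
  coeff of dx ∧ dz: -y
  coeff of dy ∧ dz: -x + 4*z
Step 2: Apply d again to each 2-form coefficient. The only possible 3-form in R^3 is dx ∧ dy ∧ dz, with coefficient
  ∂(coeff of dy∧dz)/∂x - ∂(coeff of dx∧dz)/∂y + ∂(coeff of dx∧dy)/∂z
  = ∂/∂x (-x + 4*z) - ∂/∂y (-y) + ∂/∂z (2*x).
Each of these terms simplifies to sums of mixed partials that cancel in pairs. The result is 0 (by equality of mixed partials for smooth functions — Schwarz / Clairaut).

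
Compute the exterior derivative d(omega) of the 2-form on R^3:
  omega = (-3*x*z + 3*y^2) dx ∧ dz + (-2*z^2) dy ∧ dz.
d(omega) = (-6*y) dx ∧ dy ∧ dz

For a 2-form omega = sum_{i<j} g_{ij} dx_i ∧ dx_j, the exterior derivative is
  d(omega) = sum_{i<j} d(g_{ij}) ∧ dx_i ∧ dx_j = sum_{i<j, k} (∂g_{ij}/∂x_k) dx_k ∧ dx_i ∧ dx_j.
Expand each term, using dx_k ∧ dx_i ∧ dx_j = sgn(permutation) dx_{(a)} ∧ dx_{(b)} ∧ dx_{(c)} with (a < b < c) sorted:
  d(-3*x*z + 3*y^2) includes (∂/∂y)(-3*x*z + 3*y^2) dy = (6*y) dy, which multiplied by dx ∧ dz gives (-6*y) dx ∧ dy ∧ dz
Collecting like 3-forms: d(omega) = (-6*y) dx ∧ dy ∧ dz.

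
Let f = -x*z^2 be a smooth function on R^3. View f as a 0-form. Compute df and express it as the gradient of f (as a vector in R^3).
df = (-z^2) dx + (0) dy + (-2*x*z) dz; grad f = (-z^2, 0, -2*x*z)

For a 0-form f, d f = (∂f/∂x) dx + (∂f/∂y) dy + (∂f/∂z) dz. The components of the vector representation are exactly the entries of grad f in Cartesian coordinates:
  ∂f/∂x = -z^2
  ∂f/∂y = 0
  ∂f/∂z = -2*x*z.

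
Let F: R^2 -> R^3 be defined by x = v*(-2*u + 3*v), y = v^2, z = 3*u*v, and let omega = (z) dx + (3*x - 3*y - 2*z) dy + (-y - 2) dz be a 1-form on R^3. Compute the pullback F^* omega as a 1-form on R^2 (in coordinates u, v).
F^* omega = (3*v*(-2*u*v - v^2 - 2)) du + (-6*u^2*v - 9*u*v^2 - 6*u + 12*v^3) dv

Using F^*(f dg) = (f ∘ F) d(g ∘ F), substitute each coordinate x_i by F_i(u, v) in f_i, and replace dx_i by d F_i = (∂F_i/∂u) du + (∂F_i/∂v) dv.
  For the x component: f_1(F) = 3*u*v; d F_1 = (-2*v) du + (-2*u + 6*v) dv
  For the y component: f_2(F) = 6*v*(-2*u + v); d F_2 = (0) du + (2*v) dv
  For the z component: f_3(F) = -v^2 - 2; d F_3 = (3*v) du + (3*u) dv
Combining and collecting du, dv coefficients:
  coeff of du: 3*v*(-2*u*v - v^2 - 2)
  coeff of dv: -6*u^2*v - 9*u*v^2 - 6*u + 12*v^3
F^* omega = (3*v*(-2*u*v - v^2 - 2)) du + (-6*u^2*v - 9*u*v^2 - 6*u + 12*v^3) dv.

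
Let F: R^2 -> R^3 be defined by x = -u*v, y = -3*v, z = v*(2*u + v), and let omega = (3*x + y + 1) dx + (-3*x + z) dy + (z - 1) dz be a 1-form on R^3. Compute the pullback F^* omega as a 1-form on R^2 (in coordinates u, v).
F^* omega = (v*(7*u*v + 2*v^2 + 3*v - 3)) du + (7*u^2*v + 6*u*v^2 - 12*u*v - 3*u + 2*v^3 - 3*v^2 - 2*v) dv

Using F^*(f dg) = (f ∘ F) d(g ∘ F), substitute each coordinate x_i by F_i(u, v) in f_i, and replace dx_i by d F_i = (∂F_i/∂u) du + (∂F_i/∂v) dv.
  For the x component: f_1(F) = -3*u*v - 3*v + 1; d F_1 = (-v) du + (-u) dv
  For the y component: f_2(F) = v*(5*u + v); d F_2 = (0) du + (-3) dv
  For the z component: f_3(F) = 2*u*v + v^2 - 1; d F_3 = (2*v) du + (2*u + 2*v) dv
Combining and collecting du, dv coefficients:
  coeff of du: v*(7*u*v + 2*v^2 + 3*v - 3)
  coeff of dv: 7*u^2*v + 6*u*v^2 - 12*u*v - 3*u + 2*v^3 - 3*v^2 - 2*v
F^* omega = (v*(7*u*v + 2*v^2 + 3*v - 3)) du + (7*u^2*v + 6*u*v^2 - 12*u*v - 3*u + 2*v^3 - 3*v^2 - 2*v) dv.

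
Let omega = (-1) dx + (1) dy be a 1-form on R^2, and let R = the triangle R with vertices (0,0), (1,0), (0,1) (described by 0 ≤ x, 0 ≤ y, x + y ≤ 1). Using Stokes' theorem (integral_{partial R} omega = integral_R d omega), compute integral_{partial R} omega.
integral_(partial R) omega = 0

Stokes: integral_partial_R omega = integral_R d omega with d omega = (∂Q/∂x - ∂P/∂y) dx ∧ dy.
  ∂Q/∂x = 0
  ∂P/∂y = 0
  integrand = ∂Q/∂x - ∂P/∂y = 0.
Integrating over R: integral_0^1 integral_0^{1-x} (0) dy dx = 0.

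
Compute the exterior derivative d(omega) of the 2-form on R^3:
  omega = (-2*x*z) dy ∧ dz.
d(omega) = (-2*z) dx ∧ dy ∧ dz

For a 2-form omega = sum_{i<j} g_{ij} dx_i ∧ dx_j, the exterior derivative is
  d(omega) = sum_{i<j} d(g_{ij}) ∧ dx_i ∧ dx_j = sum_{i<j, k} (∂g_{ij}/∂x_k) dx_k ∧ dx_i ∧ dx_j.
Expand each term, using dx_k ∧ dx_i ∧ dx_j = sgn(permutation) dx_{(a)} ∧ dx_{(b)} ∧ dx_{(c)} with (a < b < c) sorted:
  d(-2*x*z) includes (∂/∂x)(-2*x*z) dx = (-2*z) dx, which multiplied by dy ∧ dz gives (-2*z) dx ∧ dy ∧ dz
Collecting like 3-forms: d(omega) = (-2*z) dx ∧ dy ∧ dz.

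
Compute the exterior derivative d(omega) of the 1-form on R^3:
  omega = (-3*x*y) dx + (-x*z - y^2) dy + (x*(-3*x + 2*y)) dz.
d(omega) = (3*x - z) dx ∧ dy + (-6*x + 2*y) dx ∧ dz + (3*x) dy ∧ dz

For a 1-form omega = sum_i f_i dx_i, the exterior derivative is
  d(omega) = sum_{i < j} (∂f_j/∂x_i - ∂f_i/∂x_j) dx_i ∧ dx_j.
  coefficient of dx ∧ dy: ∂f_2/∂x - ∂f_1/∂y = ∂(-x*z - y^2)/∂x - ∂(-3*x*y)/∂y = 3*x - z
  coefficient of dx ∧ dz: ∂f_3/∂x - ∂f_1/∂z = ∂(x*(-3*x + 2*y))/∂x - ∂(-3*x*y)/∂z = -6*x + 2*y
  coefficient of dy ∧ dz: ∂f_3/∂y - ∂f_2/∂z = ∂(x*(-3*x + 2*y))/∂y - ∂(-x*z - y^2)/∂z = 3*x
Assembling: d(omega) = (3*x - z) dx ∧ dy + (-6*x + 2*y) dx ∧ dz + (3*x) dy ∧ dz.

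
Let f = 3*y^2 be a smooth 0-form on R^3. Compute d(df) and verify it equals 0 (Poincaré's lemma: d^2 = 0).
d(df) = 0

Step 1: df = sum_i (∂f/∂x_i) dx_i = (0) dx + (6*y) dy + (0) dz.
Step 2: Apply d again. Using the 1-form formula, the coefficient of dx ∧ dy in d(df) is ∂^2 f/∂x ∂y - ∂^2 f/∂y ∂x = (0) - (0) = 0 (equality of mixed partials for smooth f).
Similarly for dx ∧ dz and dy ∧ dz — all coefficients vanish. So d(df) = 0.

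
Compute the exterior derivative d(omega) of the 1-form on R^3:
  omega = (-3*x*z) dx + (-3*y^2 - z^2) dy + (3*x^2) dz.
d(omega) = (9*x) dx ∧ dz + (2*z) dy ∧ dz

For a 1-form omega = sum_i f_i dx_i, the exterior derivative is
  d(omega) = sum_{i < j} (∂f_j/∂x_i - ∂f_i/∂x_j) dx_i ∧ dx_j.
  coefficient of dx ∧ dz: ∂f_3/∂x - ∂f_1/∂z = ∂(3*x^2)/∂x - ∂(-3*x*z)/∂z = 9*x
  coefficient of dy ∧ dz: ∂f_3/∂y - ∂f_2/∂z = ∂(3*x^2)/∂y - ∂(-3*y^2 - z^2)/∂z = 2*z
Assembling: d(omega) = (9*x) dx ∧ dz + (2*z) dy ∧ dz.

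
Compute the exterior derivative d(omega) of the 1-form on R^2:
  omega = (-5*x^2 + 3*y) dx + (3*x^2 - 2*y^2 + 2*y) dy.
d(omega) = (6*x - 3) dx ∧ dy

For a 1-form omega = sum_i f_i dx_i, the exterior derivative is
  d(omega) = sum_{i < j} (∂f_j/∂x_i - ∂f_i/∂x_j) dx_i ∧ dx_j.
  coefficient of dx ∧ dy: ∂f_2/∂x - ∂f_1/∂y = ∂(3*x^2 - 2*y^2 + 2*y)/∂x - ∂(-5*x^2 + 3*y)/∂y = 6*x - 3
Assembling: d(omega) = (6*x - 3) dx ∧ dy.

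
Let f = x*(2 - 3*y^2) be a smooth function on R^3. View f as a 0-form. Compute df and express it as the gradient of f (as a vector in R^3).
df = (2 - 3*y^2) dx + (-6*x*y) dy + (0) dz; grad f = (2 - 3*y^2, -6*x*y, 0)

For a 0-form f, d f = (∂f/∂x) dx + (∂f/∂y) dy + (∂f/∂z) dz. The components of the vector representation are exactly the entries of grad f in Cartesian coordinates:
  ∂f/∂x = 2 - 3*y^2
  ∂f/∂y = -6*x*y
  ∂f/∂z = 0.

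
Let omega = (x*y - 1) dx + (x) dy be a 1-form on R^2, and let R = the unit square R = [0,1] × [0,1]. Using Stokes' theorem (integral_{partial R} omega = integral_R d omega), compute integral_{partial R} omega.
integral_(partial R) omega = 1/2

Stokes: integral_partial_R omega = integral_R d omega with d omega = (∂Q/∂x - ∂P/∂y) dx ∧ dy.
  ∂Q/∂x = 1
  ∂P/∂y = x
  integrand = ∂Q/∂x - ∂P/∂y = 1 - x.
Integrating over R: integral_0^1 integral_0^1 (1 - x) dx dy = 1/2.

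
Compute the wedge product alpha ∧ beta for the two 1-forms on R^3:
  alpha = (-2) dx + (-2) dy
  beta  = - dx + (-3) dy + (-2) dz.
alpha ∧ beta = (4) dx ∧ dy + (4) dx ∧ dz + (4) dy ∧ dz

Distribute the wedge, using dx_i ∧ dx_j = -dx_j ∧ dx_i and dx_i ∧ dx_i = 0. For each pair (i, j) with i < j, the coefficient of dx_i ∧ dx_j in alpha ∧ beta is (alpha_i * beta_j - alpha_j * beta_i). Collecting: alpha ∧ beta = (4) dx ∧ dy + (4) dx ∧ dz + (4) dy ∧ dz.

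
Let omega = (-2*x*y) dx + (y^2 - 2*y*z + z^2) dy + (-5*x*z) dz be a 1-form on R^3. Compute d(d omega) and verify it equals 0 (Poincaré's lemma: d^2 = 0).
d(d omega) = 0

Step 1: d omega = sum_{i<j} (∂f_j/∂x_i - ∂f_i/∂x_j) dx_i ∧ dx_j:
  coeff of dx ∧ dy: 2*x
  coeff of dx ∧ dz: -5*z
  coeff of dy ∧ dz: 2*y - 2*z
Step 2: Apply d again to each 2-form coefficient. The only possible 3-form in R^3 is dx ∧ dy ∧ dz, with coefficient
  ∂(coeff of dy∧dz)/∂x - ∂(coeff of dx∧dz)/∂y + ∂(coeff of dx∧dy)/∂z
  = ∂/∂x (2*y - 2*z) - ∂/∂y (-5*z) + ∂/∂z (2*x).
Each of these terms simplifies to sums of mixed partials that cancel in pairs. The result is 0 (by equality of mixed partials for smooth functions — Schwarz / Clairaut).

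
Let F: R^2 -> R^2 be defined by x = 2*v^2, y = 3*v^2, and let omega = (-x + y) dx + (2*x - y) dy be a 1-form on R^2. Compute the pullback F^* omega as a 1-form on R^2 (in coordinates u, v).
F^* omega = (10*v^3) dv

Using F^*(f dg) = (f ∘ F) d(g ∘ F), substitute each coordinate x_i by F_i(u, v) in f_i, and replace dx_i by d F_i = (∂F_i/∂u) du + (∂F_i/∂v) dv.
  For the x component: f_1(F) = v^2; d F_1 = (0) du + (4*v) dv
  For the y component: f_2(F) = v^2; d F_2 = (0) du + (6*v) dv
Combining and collecting du, dv coefficients:
  coeff of du: 0
  coeff of dv: 10*v^3
F^* omega = (10*v^3) dv.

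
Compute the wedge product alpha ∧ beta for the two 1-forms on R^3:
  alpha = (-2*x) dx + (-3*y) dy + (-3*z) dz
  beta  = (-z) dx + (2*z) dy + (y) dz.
alpha ∧ beta = (-z*(4*x + 3*y)) dx ∧ dy + (-2*x*y - 3*z^2) dx ∧ dz + (-3*y^2 + 6*z^2) dy ∧ dz

Distribute the wedge, using dx_i ∧ dx_j = -dx_j ∧ dx_i and dx_i ∧ dx_i = 0. For each pair (i, j) with i < j, the coefficient of dx_i ∧ dx_j in alpha ∧ beta is (alpha_i * beta_j - alpha_j * beta_i). Collecting: alpha ∧ beta = (-z*(4*x + 3*y)) dx ∧ dy + (-2*x*y - 3*z^2) dx ∧ dz + (-3*y^2 + 6*z^2) dy ∧ dz.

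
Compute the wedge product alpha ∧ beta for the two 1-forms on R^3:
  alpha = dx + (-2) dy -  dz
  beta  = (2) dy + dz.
alpha ∧ beta = (2) dx ∧ dy + (1) dx ∧ dz

Distribute the wedge, using dx_i ∧ dx_j = -dx_j ∧ dx_i and dx_i ∧ dx_i = 0. For each pair (i, j) with i < j, the coefficient of dx_i ∧ dx_j in alpha ∧ beta is (alpha_i * beta_j - alpha_j * beta_i). Collecting: alpha ∧ beta = (2) dx ∧ dy + (1) dx ∧ dz.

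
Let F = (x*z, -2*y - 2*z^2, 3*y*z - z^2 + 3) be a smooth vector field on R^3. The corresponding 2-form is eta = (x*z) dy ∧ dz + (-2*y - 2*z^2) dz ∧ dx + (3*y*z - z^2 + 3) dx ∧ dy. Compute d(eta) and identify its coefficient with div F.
d(eta) = (3*y - z - 2) dx ∧ dy ∧ dz; div F = 3*y - z - 2

For a 2-form in R^3 of the form above, applying d gives a 3-form with coefficient ∂P/∂x + ∂Q/∂y + ∂R/∂z:
  ∂P/∂x = z
  ∂Q/∂y = -2
  ∂R/∂z = 3*y - 2*z
Sum = 3*y - z - 2, which is exactly div F.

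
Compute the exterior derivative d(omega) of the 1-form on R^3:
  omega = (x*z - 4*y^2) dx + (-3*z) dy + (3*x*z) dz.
d(omega) = (8*y) dx ∧ dy + (-x + 3*z) dx ∧ dz + (3) dy ∧ dz

For a 1-form omega = sum_i f_i dx_i, the exterior derivative is
  d(omega) = sum_{i < j} (∂f_j/∂x_i - ∂f_i/∂x_j) dx_i ∧ dx_j.
  coefficient of dx ∧ dy: ∂f_2/∂x - ∂f_1/∂y = ∂(-3*z)/∂x - ∂(x*z - 4*y^2)/∂y = 8*y
  coefficient of dx ∧ dz: ∂f_3/∂x - ∂f_1/∂z = ∂(3*x*z)/∂x - ∂(x*z - 4*y^2)/∂z = -x + 3*z
  coefficient of dy ∧ dz: ∂f_3/∂y - ∂f_2/∂z = ∂(3*x*z)/∂y - ∂(-3*z)/∂z = 3
Assembling: d(omega) = (8*y) dx ∧ dy + (-x + 3*z) dx ∧ dz + (3) dy ∧ dz.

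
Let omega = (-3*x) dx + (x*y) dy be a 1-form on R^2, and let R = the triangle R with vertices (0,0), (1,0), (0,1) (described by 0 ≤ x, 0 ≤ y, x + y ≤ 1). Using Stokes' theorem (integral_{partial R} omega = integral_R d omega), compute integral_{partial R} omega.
integral_(partial R) omega = 1/6

Stokes: integral_partial_R omega = integral_R d omega with d omega = (∂Q/∂x - ∂P/∂y) dx ∧ dy.
  ∂Q/∂x = y
  ∂P/∂y = 0
  integrand = ∂Q/∂x - ∂P/∂y = y.
Integrating over R: integral_0^1 integral_0^{1-x} (y) dy dx = 1/6.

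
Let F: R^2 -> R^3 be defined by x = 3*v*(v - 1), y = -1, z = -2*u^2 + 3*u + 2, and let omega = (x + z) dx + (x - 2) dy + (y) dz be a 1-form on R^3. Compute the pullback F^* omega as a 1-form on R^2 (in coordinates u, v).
F^* omega = (4*u - 3) du + (-12*u^2*v + 6*u^2 + 18*u*v - 9*u + 18*v^3 - 27*v^2 + 21*v - 6) dv

Using F^*(f dg) = (f ∘ F) d(g ∘ F), substitute each coordinate x_i by F_i(u, v) in f_i, and replace dx_i by d F_i = (∂F_i/∂u) du + (∂F_i/∂v) dv.
  For the x component: f_1(F) = -2*u^2 + 3*u + 3*v^2 - 3*v + 2; d F_1 = (0) du + (6*v - 3) dv
  For the y component: f_2(F) = 3*v^2 - 3*v - 2; d F_2 = (0) du + (0) dv
  For the z component: f_3(F) = -1; d F_3 = (3 - 4*u) du + (0) dv
Combining and collecting du, dv coefficients:
  coeff of du: 4*u - 3
  coeff of dv: -12*u^2*v + 6*u^2 + 18*u*v - 9*u + 18*v^3 - 27*v^2 + 21*v - 6
F^* omega = (4*u - 3) du + (-12*u^2*v + 6*u^2 + 18*u*v - 9*u + 18*v^3 - 27*v^2 + 21*v - 6) dv.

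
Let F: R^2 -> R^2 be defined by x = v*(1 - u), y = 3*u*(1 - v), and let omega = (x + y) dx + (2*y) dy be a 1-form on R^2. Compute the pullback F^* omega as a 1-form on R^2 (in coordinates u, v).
F^* omega = (22*u*v^2 - 39*u*v + 18*u - v^2) du + (22*u^2*v - 21*u^2 - 5*u*v + 3*u + v) dv

Using F^*(f dg) = (f ∘ F) d(g ∘ F), substitute each coordinate x_i by F_i(u, v) in f_i, and replace dx_i by d F_i = (∂F_i/∂u) du + (∂F_i/∂v) dv.
  For the x component: f_1(F) = -4*u*v + 3*u + v; d F_1 = (-v) du + (1 - u) dv
  For the y component: f_2(F) = 6*u*(1 - v); d F_2 = (3 - 3*v) du + (-3*u) dv
Combining and collecting du, dv coefficients:
  coeff of du: 22*u*v^2 - 39*u*v + 18*u - v^2
  coeff of dv: 22*u^2*v - 21*u^2 - 5*u*v + 3*u + v
F^* omega = (22*u*v^2 - 39*u*v + 18*u - v^2) du + (22*u^2*v - 21*u^2 - 5*u*v + 3*u + v) dv.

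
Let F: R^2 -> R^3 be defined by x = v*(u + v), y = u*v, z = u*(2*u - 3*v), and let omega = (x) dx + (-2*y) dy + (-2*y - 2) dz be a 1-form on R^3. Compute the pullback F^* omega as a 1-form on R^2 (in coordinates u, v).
F^* omega = (-8*u^2*v + 5*u*v^2 - 8*u + v^3 + 6*v) du + (5*u^2*v + 3*u*v^2 + 6*u + 2*v^3) dv

Using F^*(f dg) = (f ∘ F) d(g ∘ F), substitute each coordinate x_i by F_i(u, v) in f_i, and replace dx_i by d F_i = (∂F_i/∂u) du + (∂F_i/∂v) dv.
  For the x component: f_1(F) = v*(u + v); d F_1 = (v) du + (u + 2*v) dv
  For the y component: f_2(F) = -2*u*v; d F_2 = (v) du + (u) dv
  For the z component: f_3(F) = -2*u*v - 2; d F_3 = (4*u - 3*v) du + (-3*u) dv
Combining and collecting du, dv coefficients:
  coeff of du: -8*u^2*v + 5*u*v^2 - 8*u + v^3 + 6*v
  coeff of dv: 5*u^2*v + 3*u*v^2 + 6*u + 2*v^3
F^* omega = (-8*u^2*v + 5*u*v^2 - 8*u + v^3 + 6*v) du + (5*u^2*v + 3*u*v^2 + 6*u + 2*v^3) dv.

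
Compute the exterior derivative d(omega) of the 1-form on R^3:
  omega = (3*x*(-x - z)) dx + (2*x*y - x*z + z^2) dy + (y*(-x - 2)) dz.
d(omega) = (2*y - z) dx ∧ dy + (3*x - y) dx ∧ dz + (-2*z - 2) dy ∧ dz

For a 1-form omega = sum_i f_i dx_i, the exterior derivative is
  d(omega) = sum_{i < j} (∂f_j/∂x_i - ∂f_i/∂x_j) dx_i ∧ dx_j.
  coefficient of dx ∧ dy: ∂f_2/∂x - ∂f_1/∂y = ∂(2*x*y - x*z + z^2)/∂x - ∂(3*x*(-x - z))/∂y = 2*y - z
  coefficient of dx ∧ dz: ∂f_3/∂x - ∂f_1/∂z = ∂(y*(-x - 2))/∂x - ∂(3*x*(-x - z))/∂z = 3*x - y
  coefficient of dy ∧ dz: ∂f_3/∂y - ∂f_2/∂z = ∂(y*(-x - 2))/∂y - ∂(2*x*y - x*z + z^2)/∂z = -2*z - 2
Assembling: d(omega) = (2*y - z) dx ∧ dy + (3*x - y) dx ∧ dz + (-2*z - 2) dy ∧ dz.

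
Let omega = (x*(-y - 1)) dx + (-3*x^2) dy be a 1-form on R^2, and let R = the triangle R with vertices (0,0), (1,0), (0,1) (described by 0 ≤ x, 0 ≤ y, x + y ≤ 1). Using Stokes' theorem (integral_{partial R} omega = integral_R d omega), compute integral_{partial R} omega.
integral_(partial R) omega = -5/6

Stokes: integral_partial_R omega = integral_R d omega with d omega = (∂Q/∂x - ∂P/∂y) dx ∧ dy.
  ∂Q/∂x = -6*x
  ∂P/∂y = -x
  integrand = ∂Q/∂x - ∂P/∂y = -5*x.
Integrating over R: integral_0^1 integral_0^{1-x} (-5*x) dy dx = -5/6.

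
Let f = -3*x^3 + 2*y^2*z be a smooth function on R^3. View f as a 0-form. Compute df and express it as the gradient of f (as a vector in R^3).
df = (-9*x^2) dx + (4*y*z) dy + (2*y^2) dz; grad f = (-9*x^2, 4*y*z, 2*y^2)

For a 0-form f, d f = (∂f/∂x) dx + (∂f/∂y) dy + (∂f/∂z) dz. The components of the vector representation are exactly the entries of grad f in Cartesian coordinates:
  ∂f/∂x = -9*x^2
  ∂f/∂y = 4*y*z
  ∂f/∂z = 2*y^2.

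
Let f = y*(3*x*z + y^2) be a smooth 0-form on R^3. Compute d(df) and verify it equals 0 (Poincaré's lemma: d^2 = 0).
d(df) = 0

Step 1: df = sum_i (∂f/∂x_i) dx_i = (3*y*z) dx + (3*x*z + 3*y^2) dy + (3*x*y) dz.
Step 2: Apply d again. Using the 1-form formula, the coefficient of dx ∧ dy in d(df) is ∂^2 f/∂x ∂y - ∂^2 f/∂y ∂x = (3*z) - (3*z) = 0 (equality of mixed partials for smooth f).
Similarly for dx ∧ dz and dy ∧ dz — all coefficients vanish. So d(df) = 0.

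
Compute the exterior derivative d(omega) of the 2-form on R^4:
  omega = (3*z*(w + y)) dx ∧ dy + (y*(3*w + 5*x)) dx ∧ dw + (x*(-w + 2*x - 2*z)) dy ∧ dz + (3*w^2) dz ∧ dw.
d(omega) = (2*w + 4*x + 3*y - 2*z) dx ∧ dy ∧ dz + (-3*w - 5*x + 3*z) dx ∧ dy ∧ dw + (-x) dy ∧ dz ∧ dw

For a 2-form omega = sum_{i<j} g_{ij} dx_i ∧ dx_j, the exterior derivative is
  d(omega) = sum_{i<j} d(g_{ij}) ∧ dx_i ∧ dx_j = sum_{i<j, k} (∂g_{ij}/∂x_k) dx_k ∧ dx_i ∧ dx_j.
Expand each term, using dx_k ∧ dx_i ∧ dx_j = sgn(permutation) dx_{(a)} ∧ dx_{(b)} ∧ dx_{(c)} with (a < b < c) sorted:
  d(3*z*(w + y)) includes (∂/∂z)(3*z*(w + y)) dz = (3*w + 3*y) dz, which multiplied by dx ∧ dy gives (3*w + 3*y) dx ∧ dy ∧ dz
  d(3*z*(w + y)) includes (∂/∂w)(3*z*(w + y)) dw = (3*z) dw, which multiplied by dx ∧ dy gives (3*z) dx ∧ dy ∧ dw
  d(y*(3*w + 5*x)) includes (∂/∂y)(y*(3*w + 5*x)) dy = (3*w + 5*x) dy, which multiplied by dx ∧ dw gives (-3*w - 5*x) dx ∧ dy ∧ dw
  d(x*(-w + 2*x - 2*z)) includes (∂/∂x)(x*(-w + 2*x - 2*z)) dx = (-w + 4*x - 2*z) dx, which multiplied by dy ∧ dz gives (-w + 4*x - 2*z) dx ∧ dy ∧ dz
  d(x*(-w + 2*x - 2*z)) includes (∂/∂w)(x*(-w + 2*x - 2*z)) dw = (-x) dw, which multiplied by dy ∧ dz gives (-x) dy ∧ dz ∧ dw
Collecting like 3-forms: d(omega) = (2*w + 4*x + 3*y - 2*z) dx ∧ dy ∧ dz + (-3*w - 5*x + 3*z) dx ∧ dy ∧ dw + (-x) dy ∧ dz ∧ dw.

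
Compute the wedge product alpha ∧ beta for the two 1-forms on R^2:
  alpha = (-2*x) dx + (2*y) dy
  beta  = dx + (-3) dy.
alpha ∧ beta = (6*x - 2*y) dx ∧ dy

Distribute the wedge, using dx_i ∧ dx_j = -dx_j ∧ dx_i and dx_i ∧ dx_i = 0. For each pair (i, j) with i < j, the coefficient of dx_i ∧ dx_j in alpha ∧ beta is (alpha_i * beta_j - alpha_j * beta_i). Collecting: alpha ∧ beta = (6*x - 2*y) dx ∧ dy.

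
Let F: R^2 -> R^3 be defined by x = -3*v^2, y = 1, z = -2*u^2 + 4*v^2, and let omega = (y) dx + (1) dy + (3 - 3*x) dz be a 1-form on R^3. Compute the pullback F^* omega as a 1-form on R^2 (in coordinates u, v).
F^* omega = (12*u*(-3*v^2 - 1)) du + (72*v^3 + 18*v) dv

Using F^*(f dg) = (f ∘ F) d(g ∘ F), substitute each coordinate x_i by F_i(u, v) in f_i, and replace dx_i by d F_i = (∂F_i/∂u) du + (∂F_i/∂v) dv.
  For the x component: f_1(F) = 1; d F_1 = (0) du + (-6*v) dv
  For the y component: f_2(F) = 1; d F_2 = (0) du + (0) dv
  For the z component: f_3(F) = 9*v^2 + 3; d F_3 = (-4*u) du + (8*v) dv
Combining and collecting du, dv coefficients:
  coeff of du: 12*u*(-3*v^2 - 1)
  coeff of dv: 72*v^3 + 18*v
F^* omega = (12*u*(-3*v^2 - 1)) du + (72*v^3 + 18*v) dv.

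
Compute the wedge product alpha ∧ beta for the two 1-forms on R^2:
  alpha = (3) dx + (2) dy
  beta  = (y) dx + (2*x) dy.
alpha ∧ beta = (6*x - 2*y) dx ∧ dy

Distribute the wedge, using dx_i ∧ dx_j = -dx_j ∧ dx_i and dx_i ∧ dx_i = 0. For each pair (i, j) with i < j, the coefficient of dx_i ∧ dx_j in alpha ∧ beta is (alpha_i * beta_j - alpha_j * beta_i). Collecting: alpha ∧ beta = (6*x - 2*y) dx ∧ dy.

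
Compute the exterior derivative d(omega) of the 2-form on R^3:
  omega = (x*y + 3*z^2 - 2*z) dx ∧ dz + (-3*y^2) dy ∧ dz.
d(omega) = (-x) dx ∧ dy ∧ dz

For a 2-form omega = sum_{i<j} g_{ij} dx_i ∧ dx_j, the exterior derivative is
  d(omega) = sum_{i<j} d(g_{ij}) ∧ dx_i ∧ dx_j = sum_{i<j, k} (∂g_{ij}/∂x_k) dx_k ∧ dx_i ∧ dx_j.
Expand each term, using dx_k ∧ dx_i ∧ dx_j = sgn(permutation) dx_{(a)} ∧ dx_{(b)} ∧ dx_{(c)} with (a < b < c) sorted:
  d(x*y + 3*z^2 - 2*z) includes (∂/∂y)(x*y + 3*z^2 - 2*z) dy = (x) dy, which multiplied by dx ∧ dz gives (-x) dx ∧ dy ∧ dz
Collecting like 3-forms: d(omega) = (-x) dx ∧ dy ∧ dz.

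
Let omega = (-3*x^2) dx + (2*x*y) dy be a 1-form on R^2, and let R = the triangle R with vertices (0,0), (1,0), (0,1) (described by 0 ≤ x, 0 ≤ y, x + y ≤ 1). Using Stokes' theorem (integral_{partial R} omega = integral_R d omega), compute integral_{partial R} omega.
integral_(partial R) omega = 1/3

Stokes: integral_partial_R omega = integral_R d omega with d omega = (∂Q/∂x - ∂P/∂y) dx ∧ dy.
  ∂Q/∂x = 2*y
  ∂P/∂y = 0
  integrand = ∂Q/∂x - ∂P/∂y = 2*y.
Integrating over R: integral_0^1 integral_0^{1-x} (2*y) dy dx = 1/3.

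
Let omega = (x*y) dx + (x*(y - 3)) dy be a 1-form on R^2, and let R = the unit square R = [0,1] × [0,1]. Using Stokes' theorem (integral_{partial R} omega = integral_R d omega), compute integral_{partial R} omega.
integral_(partial R) omega = -3

Stokes: integral_partial_R omega = integral_R d omega with d omega = (∂Q/∂x - ∂P/∂y) dx ∧ dy.
  ∂Q/∂x = y - 3
  ∂P/∂y = x
  integrand = ∂Q/∂x - ∂P/∂y = -x + y - 3.
Integrating over R: integral_0^1 integral_0^1 (-x + y - 3) dx dy = -3.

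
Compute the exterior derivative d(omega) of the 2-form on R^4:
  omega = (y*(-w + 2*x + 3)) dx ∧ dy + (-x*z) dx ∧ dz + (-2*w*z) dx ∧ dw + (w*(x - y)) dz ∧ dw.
d(omega) = (-y) dx ∧ dy ∧ dw + (3*w) dx ∧ dz ∧ dw + (-w) dy ∧ dz ∧ dw

For a 2-form omega = sum_{i<j} g_{ij} dx_i ∧ dx_j, the exterior derivative is
  d(omega) = sum_{i<j} d(g_{ij}) ∧ dx_i ∧ dx_j = sum_{i<j, k} (∂g_{ij}/∂x_k) dx_k ∧ dx_i ∧ dx_j.
Expand each term, using dx_k ∧ dx_i ∧ dx_j = sgn(permutation) dx_{(a)} ∧ dx_{(b)} ∧ dx_{(c)} with (a < b < c) sorted:
  d(y*(-w + 2*x + 3)) includes (∂/∂w)(y*(-w + 2*x + 3)) dw = (-y) dw, which multiplied by dx ∧ dy gives (-y) dx ∧ dy ∧ dw
  d(-2*w*z) includes (∂/∂z)(-2*w*z) dz = (-2*w) dz, which multiplied by dx ∧ dw gives (2*w) dx ∧ dz ∧ dw
  d(w*(x - y)) includes (∂/∂x)(w*(x - y)) dx = (w) dx, which multiplied by dz ∧ dw gives (w) dx ∧ dz ∧ dw
  d(w*(x - y)) includes (∂/∂y)(w*(x - y)) dy = (-w) dy, which multiplied by dz ∧ dw gives (-w) dy ∧ dz ∧ dw
Collecting like 3-forms: d(omega) = (-y) dx ∧ dy ∧ dw + (3*w) dx ∧ dz ∧ dw + (-w) dy ∧ dz ∧ dw.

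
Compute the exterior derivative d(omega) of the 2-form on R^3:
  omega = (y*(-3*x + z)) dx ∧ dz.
d(omega) = (3*x - z) dx ∧ dy ∧ dz

For a 2-form omega = sum_{i<j} g_{ij} dx_i ∧ dx_j, the exterior derivative is
  d(omega) = sum_{i<j} d(g_{ij}) ∧ dx_i ∧ dx_j = sum_{i<j, k} (∂g_{ij}/∂x_k) dx_k ∧ dx_i ∧ dx_j.
Expand each term, using dx_k ∧ dx_i ∧ dx_j = sgn(permutation) dx_{(a)} ∧ dx_{(b)} ∧ dx_{(c)} with (a < b < c) sorted:
  d(y*(-3*x + z)) includes (∂/∂y)(y*(-3*x + z)) dy = (-3*x + z) dy, which multiplied by dx ∧ dz gives (3*x - z) dx ∧ dy ∧ dz
Collecting like 3-forms: d(omega) = (3*x - z) dx ∧ dy ∧ dz.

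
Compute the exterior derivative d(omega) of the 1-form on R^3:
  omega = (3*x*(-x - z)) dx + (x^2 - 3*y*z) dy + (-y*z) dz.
d(omega) = (2*x) dx ∧ dy + (3*x) dx ∧ dz + (3*y - z) dy ∧ dz

For a 1-form omega = sum_i f_i dx_i, the exterior derivative is
  d(omega) = sum_{i < j} (∂f_j/∂x_i - ∂f_i/∂x_j) dx_i ∧ dx_j.
  coefficient of dx ∧ dy: ∂f_2/∂x - ∂f_1/∂y = ∂(x^2 - 3*y*z)/∂x - ∂(3*x*(-x - z))/∂y = 2*x
  coefficient of dx ∧ dz: ∂f_3/∂x - ∂f_1/∂z = ∂(-y*z)/∂x - ∂(3*x*(-x - z))/∂z = 3*x
  coefficient of dy ∧ dz: ∂f_3/∂y - ∂f_2/∂z = ∂(-y*z)/∂y - ∂(x^2 - 3*y*z)/∂z = 3*y - z
Assembling: d(omega) = (2*x) dx ∧ dy + (3*x) dx ∧ dz + (3*y - z) dy ∧ dz.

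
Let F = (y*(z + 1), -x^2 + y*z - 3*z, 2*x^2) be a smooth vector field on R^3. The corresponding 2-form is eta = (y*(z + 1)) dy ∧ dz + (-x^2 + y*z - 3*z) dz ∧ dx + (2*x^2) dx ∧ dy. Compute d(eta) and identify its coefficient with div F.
d(eta) = (z) dx ∧ dy ∧ dz; div F = z

For a 2-form in R^3 of the form above, applying d gives a 3-form with coefficient ∂P/∂x + ∂Q/∂y + ∂R/∂z:
  ∂P/∂x = 0
  ∂Q/∂y = z
  ∂R/∂z = 0
Sum = z, which is exactly div F.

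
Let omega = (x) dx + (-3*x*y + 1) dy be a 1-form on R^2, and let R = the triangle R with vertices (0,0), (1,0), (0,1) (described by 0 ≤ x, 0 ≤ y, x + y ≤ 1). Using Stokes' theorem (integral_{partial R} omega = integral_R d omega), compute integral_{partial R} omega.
integral_(partial R) omega = -1/2

Stokes: integral_partial_R omega = integral_R d omega with d omega = (∂Q/∂x - ∂P/∂y) dx ∧ dy.
  ∂Q/∂x = -3*y
  ∂P/∂y = 0
  integrand = ∂Q/∂x - ∂P/∂y = -3*y.
Integrating over R: integral_0^1 integral_0^{1-x} (-3*y) dy dx = -1/2.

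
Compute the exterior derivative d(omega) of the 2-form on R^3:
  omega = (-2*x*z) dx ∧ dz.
d(omega) = 0

For a 2-form omega = sum_{i<j} g_{ij} dx_i ∧ dx_j, the exterior derivative is
  d(omega) = sum_{i<j} d(g_{ij}) ∧ dx_i ∧ dx_j = sum_{i<j, k} (∂g_{ij}/∂x_k) dx_k ∧ dx_i ∧ dx_j.
Expand each term, using dx_k ∧ dx_i ∧ dx_j = sgn(permutation) dx_{(a)} ∧ dx_{(b)} ∧ dx_{(c)} with (a < b < c) sorted:

Collecting like 3-forms: d(omega) = 0.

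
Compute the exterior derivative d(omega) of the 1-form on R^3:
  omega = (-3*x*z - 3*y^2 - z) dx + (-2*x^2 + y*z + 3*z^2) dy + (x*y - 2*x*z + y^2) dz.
d(omega) = (-4*x + 6*y) dx ∧ dy + (3*x + y - 2*z + 1) dx ∧ dz + (x + y - 6*z) dy ∧ dz

For a 1-form omega = sum_i f_i dx_i, the exterior derivative is
  d(omega) = sum_{i < j} (∂f_j/∂x_i - ∂f_i/∂x_j) dx_i ∧ dx_j.
  coefficient of dx ∧ dy: ∂f_2/∂x - ∂f_1/∂y = ∂(-2*x^2 + y*z + 3*z^2)/∂x - ∂(-3*x*z - 3*y^2 - z)/∂y = -4*x + 6*y
  coefficient of dx ∧ dz: ∂f_3/∂x - ∂f_1/∂z = ∂(x*y - 2*x*z + y^2)/∂x - ∂(-3*x*z - 3*y^2 - z)/∂z = 3*x + y - 2*z + 1
  coefficient of dy ∧ dz: ∂f_3/∂y - ∂f_2/∂z = ∂(x*y - 2*x*z + y^2)/∂y - ∂(-2*x^2 + y*z + 3*z^2)/∂z = x + y - 6*z
Assembling: d(omega) = (-4*x + 6*y) dx ∧ dy + (3*x + y - 2*z + 1) dx ∧ dz + (x + y - 6*z) dy ∧ dz.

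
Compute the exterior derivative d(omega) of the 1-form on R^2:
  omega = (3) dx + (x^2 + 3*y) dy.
d(omega) = (2*x) dx ∧ dy

For a 1-form omega = sum_i f_i dx_i, the exterior derivative is
  d(omega) = sum_{i < j} (∂f_j/∂x_i - ∂f_i/∂x_j) dx_i ∧ dx_j.
  coefficient of dx ∧ dy: ∂f_2/∂x - ∂f_1/∂y = ∂(x^2 + 3*y)/∂x - ∂(3)/∂y = 2*x
Assembling: d(omega) = (2*x) dx ∧ dy.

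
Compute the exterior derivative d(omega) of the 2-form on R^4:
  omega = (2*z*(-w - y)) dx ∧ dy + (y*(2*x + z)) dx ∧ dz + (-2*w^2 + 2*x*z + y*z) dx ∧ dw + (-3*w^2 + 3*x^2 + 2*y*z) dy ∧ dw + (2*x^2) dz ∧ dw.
d(omega) = (-2*w - 2*x - 2*y - z) dx ∧ dy ∧ dz + (6*x - 3*z) dx ∧ dy ∧ dw + (2*x - y) dx ∧ dz ∧ dw + (-2*y) dy ∧ dz ∧ dw

For a 2-form omega = sum_{i<j} g_{ij} dx_i ∧ dx_j, the exterior derivative is
  d(omega) = sum_{i<j} d(g_{ij}) ∧ dx_i ∧ dx_j = sum_{i<j, k} (∂g_{ij}/∂x_k) dx_k ∧ dx_i ∧ dx_j.
Expand each term, using dx_k ∧ dx_i ∧ dx_j = sgn(permutation) dx_{(a)} ∧ dx_{(b)} ∧ dx_{(c)} with (a < b < c) sorted:
  d(2*z*(-w - y)) includes (∂/∂z)(2*z*(-w - y)) dz = (-2*w - 2*y) dz, which multiplied by dx ∧ dy gives (-2*w - 2*y) dx ∧ dy ∧ dz
  d(2*z*(-w - y)) includes (∂/∂w)(2*z*(-w - y)) dw = (-2*z) dw, which multiplied by dx ∧ dy gives (-2*z) dx ∧ dy ∧ dw
  d(y*(2*x + z)) includes (∂/∂y)(y*(2*x + z)) dy = (2*x + z) dy, which multiplied by dx ∧ dz gives (-2*x - z) dx ∧ dy ∧ dz
  d(-2*w^2 + 2*x*z + y*z) includes (∂/∂y)(-2*w^2 + 2*x*z + y*z) dy = (z) dy, which multiplied by dx ∧ dw gives (-z) dx ∧ dy ∧ dw
  d(-2*w^2 + 2*x*z + y*z) includes (∂/∂z)(-2*w^2 + 2*x*z + y*z) dz = (2*x + y) dz, which multiplied by dx ∧ dw gives (-2*x - y) dx ∧ dz ∧ dw
  d(-3*w^2 + 3*x^2 + 2*y*z) includes (∂/∂x)(-3*w^2 + 3*x^2 + 2*y*z) dx = (6*x) dx, which multiplied by dy ∧ dw gives (6*x) dx ∧ dy ∧ dw
  d(-3*w^2 + 3*x^2 + 2*y*z) includes (∂/∂z)(-3*w^2 + 3*x^2 + 2*y*z) dz = (2*y) dz, which multiplied by dy ∧ dw gives (-2*y) dy ∧ dz ∧ dw
  d(2*x^2) includes (∂/∂x)(2*x^2) dx = (4*x) dx, which multiplied by dz ∧ dw gives (4*x) dx ∧ dz ∧ dw
Collecting like 3-forms: d(omega) = (-2*w - 2*x - 2*y - z) dx ∧ dy ∧ dz + (6*x - 3*z) dx ∧ dy ∧ dw + (2*x - y) dx ∧ dz ∧ dw + (-2*y) dy ∧ dz ∧ dw.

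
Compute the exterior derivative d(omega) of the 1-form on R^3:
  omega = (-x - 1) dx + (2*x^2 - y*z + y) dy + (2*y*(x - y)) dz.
d(omega) = (4*x) dx ∧ dy + (2*y) dx ∧ dz + (2*x - 3*y) dy ∧ dz

For a 1-form omega = sum_i f_i dx_i, the exterior derivative is
  d(omega) = sum_{i < j} (∂f_j/∂x_i - ∂f_i/∂x_j) dx_i ∧ dx_j.
  coefficient of dx ∧ dy: ∂f_2/∂x - ∂f_1/∂y = ∂(2*x^2 - y*z + y)/∂x - ∂(-x - 1)/∂y = 4*x
  coefficient of dx ∧ dz: ∂f_3/∂x - ∂f_1/∂z = ∂(2*y*(x - y))/∂x - ∂(-x - 1)/∂z = 2*y
  coefficient of dy ∧ dz: ∂f_3/∂y - ∂f_2/∂z = ∂(2*y*(x - y))/∂y - ∂(2*x^2 - y*z + y)/∂z = 2*x - 3*y
Assembling: d(omega) = (4*x) dx ∧ dy + (2*y) dx ∧ dz + (2*x - 3*y) dy ∧ dz.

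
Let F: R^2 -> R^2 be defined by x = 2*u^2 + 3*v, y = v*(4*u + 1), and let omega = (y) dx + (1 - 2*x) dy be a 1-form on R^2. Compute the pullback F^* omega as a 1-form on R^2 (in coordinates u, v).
F^* omega = (4*v*(u - 6*v + 1)) du + (-16*u^3 - 4*u^2 - 12*u*v + 4*u - 3*v + 1) dv

Using F^*(f dg) = (f ∘ F) d(g ∘ F), substitute each coordinate x_i by F_i(u, v) in f_i, and replace dx_i by d F_i = (∂F_i/∂u) du + (∂F_i/∂v) dv.
  For the x component: f_1(F) = v*(4*u + 1); d F_1 = (4*u) du + (3) dv
  For the y component: f_2(F) = -4*u^2 - 6*v + 1; d F_2 = (4*v) du + (4*u + 1) dv
Combining and collecting du, dv coefficients:
  coeff of du: 4*v*(u - 6*v + 1)
  coeff of dv: -16*u^3 - 4*u^2 - 12*u*v + 4*u - 3*v + 1
F^* omega = (4*v*(u - 6*v + 1)) du + (-16*u^3 - 4*u^2 - 12*u*v + 4*u - 3*v + 1) dv.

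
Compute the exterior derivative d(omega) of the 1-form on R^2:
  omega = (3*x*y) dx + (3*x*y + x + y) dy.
d(omega) = (-3*x + 3*y + 1) dx ∧ dy

For a 1-form omega = sum_i f_i dx_i, the exterior derivative is
  d(omega) = sum_{i < j} (∂f_j/∂x_i - ∂f_i/∂x_j) dx_i ∧ dx_j.
  coefficient of dx ∧ dy: ∂f_2/∂x - ∂f_1/∂y = ∂(3*x*y + x + y)/∂x - ∂(3*x*y)/∂y = -3*x + 3*y + 1
Assembling: d(omega) = (-3*x + 3*y + 1) dx ∧ dy.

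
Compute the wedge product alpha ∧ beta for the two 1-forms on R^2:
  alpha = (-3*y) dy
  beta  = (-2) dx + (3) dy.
alpha ∧ beta = (-6*y) dx ∧ dy

Distribute the wedge, using dx_i ∧ dx_j = -dx_j ∧ dx_i and dx_i ∧ dx_i = 0. For each pair (i, j) with i < j, the coefficient of dx_i ∧ dx_j in alpha ∧ beta is (alpha_i * beta_j - alpha_j * beta_i). Collecting: alpha ∧ beta = (-6*y) dx ∧ dy.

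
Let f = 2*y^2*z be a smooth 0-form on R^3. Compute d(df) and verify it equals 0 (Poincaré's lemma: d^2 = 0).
d(df) = 0

Step 1: df = sum_i (∂f/∂x_i) dx_i = (0) dx + (4*y*z) dy + (2*y^2) dz.
Step 2: Apply d again. Using the 1-form formula, the coefficient of dx ∧ dy in d(df) is ∂^2 f/∂x ∂y - ∂^2 f/∂y ∂x = (0) - (0) = 0 (equality of mixed partials for smooth f).
Similarly for dx ∧ dz and dy ∧ dz — all coefficients vanish. So d(df) = 0.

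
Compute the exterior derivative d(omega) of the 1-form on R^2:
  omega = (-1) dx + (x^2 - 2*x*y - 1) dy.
d(omega) = (2*x - 2*y) dx ∧ dy

For a 1-form omega = sum_i f_i dx_i, the exterior derivative is
  d(omega) = sum_{i < j} (∂f_j/∂x_i - ∂f_i/∂x_j) dx_i ∧ dx_j.
  coefficient of dx ∧ dy: ∂f_2/∂x - ∂f_1/∂y = ∂(x^2 - 2*x*y - 1)/∂x - ∂(-1)/∂y = 2*x - 2*y
Assembling: d(omega) = (2*x - 2*y) dx ∧ dy.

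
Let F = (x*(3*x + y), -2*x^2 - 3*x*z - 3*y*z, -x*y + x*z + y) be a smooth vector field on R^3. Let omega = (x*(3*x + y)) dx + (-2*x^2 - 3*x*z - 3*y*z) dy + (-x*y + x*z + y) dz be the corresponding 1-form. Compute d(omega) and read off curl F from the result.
d(omega) = (2*x + 3*y + 1) dy ∧ dz + (y - z) dz ∧ dx + (-5*x - 3*z) dx ∧ dy; curl F = (2*x + 3*y + 1, y - z, -5*x - 3*z)

d omega = sum_{i<j} (∂f_j/∂x_i - ∂f_i/∂x_j) dx_i ∧ dx_j. Under the identification (dy ∧ dz, dz ∧ dx, dx ∧ dy) ↔ (e_x, e_y, e_z), the coefficients are exactly the components of curl F. Compute:
  ∂R/∂y - ∂Q/∂z = (1 - x) - (-3*x - 3*y) = 2*x + 3*y + 1
  ∂P/∂z - ∂R/∂x = (0) - (-y + z) = y - z
  ∂Q/∂x - ∂P/∂y = (-4*x - 3*z) - (x) = -5*x - 3*z.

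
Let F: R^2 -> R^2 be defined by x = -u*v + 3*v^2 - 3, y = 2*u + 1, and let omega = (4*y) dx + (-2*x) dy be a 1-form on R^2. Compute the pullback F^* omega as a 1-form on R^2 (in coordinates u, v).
F^* omega = (-4*u*v - 12*v^2 - 4*v + 12) du + (-8*u^2 + 48*u*v - 4*u + 24*v) dv

Using F^*(f dg) = (f ∘ F) d(g ∘ F), substitute each coordinate x_i by F_i(u, v) in f_i, and replace dx_i by d F_i = (∂F_i/∂u) du + (∂F_i/∂v) dv.
  For the x component: f_1(F) = 8*u + 4; d F_1 = (-v) du + (-u + 6*v) dv
  For the y component: f_2(F) = 2*u*v - 6*v^2 + 6; d F_2 = (2) du + (0) dv
Combining and collecting du, dv coefficients:
  coeff of du: -4*u*v - 12*v^2 - 4*v + 12
  coeff of dv: -8*u^2 + 48*u*v - 4*u + 24*v
F^* omega = (-4*u*v - 12*v^2 - 4*v + 12) du + (-8*u^2 + 48*u*v - 4*u + 24*v) dv.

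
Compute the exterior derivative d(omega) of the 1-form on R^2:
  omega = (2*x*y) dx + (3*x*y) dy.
d(omega) = (-2*x + 3*y) dx ∧ dy

For a 1-form omega = sum_i f_i dx_i, the exterior derivative is
  d(omega) = sum_{i < j} (∂f_j/∂x_i - ∂f_i/∂x_j) dx_i ∧ dx_j.
  coefficient of dx ∧ dy: ∂f_2/∂x - ∂f_1/∂y = ∂(3*x*y)/∂x - ∂(2*x*y)/∂y = -2*x + 3*y
Assembling: d(omega) = (-2*x + 3*y) dx ∧ dy.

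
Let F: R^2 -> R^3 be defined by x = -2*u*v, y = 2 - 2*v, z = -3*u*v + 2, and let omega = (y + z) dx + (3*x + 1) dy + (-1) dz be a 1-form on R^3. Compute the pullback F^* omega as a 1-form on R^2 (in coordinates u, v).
F^* omega = (v*(6*u*v + 4*v - 5)) du + (6*u^2*v + 16*u*v - 5*u - 2) dv

Using F^*(f dg) = (f ∘ F) d(g ∘ F), substitute each coordinate x_i by F_i(u, v) in f_i, and replace dx_i by d F_i = (∂F_i/∂u) du + (∂F_i/∂v) dv.
  For the x component: f_1(F) = -3*u*v - 2*v + 4; d F_1 = (-2*v) du + (-2*u) dv
  For the y component: f_2(F) = -6*u*v + 1; d F_2 = (0) du + (-2) dv
  For the z component: f_3(F) = -1; d F_3 = (-3*v) du + (-3*u) dv
Combining and collecting du, dv coefficients:
  coeff of du: v*(6*u*v + 4*v - 5)
  coeff of dv: 6*u^2*v + 16*u*v - 5*u - 2
F^* omega = (v*(6*u*v + 4*v - 5)) du + (6*u^2*v + 16*u*v - 5*u - 2) dv.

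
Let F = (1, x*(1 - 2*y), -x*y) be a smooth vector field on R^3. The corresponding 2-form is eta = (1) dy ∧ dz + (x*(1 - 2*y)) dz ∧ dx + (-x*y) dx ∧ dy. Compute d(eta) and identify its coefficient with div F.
d(eta) = (-2*x) dx ∧ dy ∧ dz; div F = -2*x

For a 2-form in R^3 of the form above, applying d gives a 3-form with coefficient ∂P/∂x + ∂Q/∂y + ∂R/∂z:
  ∂P/∂x = 0
  ∂Q/∂y = -2*x
  ∂R/∂z = 0
Sum = -2*x, which is exactly div F.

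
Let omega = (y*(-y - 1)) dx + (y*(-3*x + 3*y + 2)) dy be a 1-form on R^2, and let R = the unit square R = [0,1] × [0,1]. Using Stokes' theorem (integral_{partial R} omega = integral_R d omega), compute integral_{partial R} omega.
integral_(partial R) omega = 1/2

Stokes: integral_partial_R omega = integral_R d omega with d omega = (∂Q/∂x - ∂P/∂y) dx ∧ dy.
  ∂Q/∂x = -3*y
  ∂P/∂y = -2*y - 1
  integrand = ∂Q/∂x - ∂P/∂y = 1 - y.
Integrating over R: integral_0^1 integral_0^1 (1 - y) dx dy = 1/2.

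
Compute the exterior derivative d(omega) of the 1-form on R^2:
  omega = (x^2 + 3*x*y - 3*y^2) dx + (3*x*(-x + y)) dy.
d(omega) = (-9*x + 9*y) dx ∧ dy

For a 1-form omega = sum_i f_i dx_i, the exterior derivative is
  d(omega) = sum_{i < j} (∂f_j/∂x_i - ∂f_i/∂x_j) dx_i ∧ dx_j.
  coefficient of dx ∧ dy: ∂f_2/∂x - ∂f_1/∂y = ∂(3*x*(-x + y))/∂x - ∂(x^2 + 3*x*y - 3*y^2)/∂y = -9*x + 9*y
Assembling: d(omega) = (-9*x + 9*y) dx ∧ dy.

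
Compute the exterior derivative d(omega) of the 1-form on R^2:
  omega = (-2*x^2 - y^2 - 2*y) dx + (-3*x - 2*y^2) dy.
d(omega) = (2*y - 1) dx ∧ dy

For a 1-form omega = sum_i f_i dx_i, the exterior derivative is
  d(omega) = sum_{i < j} (∂f_j/∂x_i - ∂f_i/∂x_j) dx_i ∧ dx_j.
  coefficient of dx ∧ dy: ∂f_2/∂x - ∂f_1/∂y = ∂(-3*x - 2*y^2)/∂x - ∂(-2*x^2 - y^2 - 2*y)/∂y = 2*y - 1
Assembling: d(omega) = (2*y - 1) dx ∧ dy.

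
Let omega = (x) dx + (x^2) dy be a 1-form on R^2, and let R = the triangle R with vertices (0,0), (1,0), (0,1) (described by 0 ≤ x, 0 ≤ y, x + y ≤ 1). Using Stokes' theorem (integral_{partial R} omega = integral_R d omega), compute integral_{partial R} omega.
integral_(partial R) omega = 1/3

Stokes: integral_partial_R omega = integral_R d omega with d omega = (∂Q/∂x - ∂P/∂y) dx ∧ dy.
  ∂Q/∂x = 2*x
  ∂P/∂y = 0
  integrand = ∂Q/∂x - ∂P/∂y = 2*x.
Integrating over R: integral_0^1 integral_0^{1-x} (2*x) dy dx = 1/3.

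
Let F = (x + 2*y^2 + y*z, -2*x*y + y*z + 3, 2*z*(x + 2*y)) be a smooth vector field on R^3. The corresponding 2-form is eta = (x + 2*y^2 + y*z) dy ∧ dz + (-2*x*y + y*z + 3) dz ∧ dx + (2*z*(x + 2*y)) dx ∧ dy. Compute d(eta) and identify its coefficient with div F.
d(eta) = (4*y + z + 1) dx ∧ dy ∧ dz; div F = 4*y + z + 1

For a 2-form in R^3 of the form above, applying d gives a 3-form with coefficient ∂P/∂x + ∂Q/∂y + ∂R/∂z:
  ∂P/∂x = 1
  ∂Q/∂y = -2*x + z
  ∂R/∂z = 2*x + 4*y
Sum = 4*y + z + 1, which is exactly div F.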